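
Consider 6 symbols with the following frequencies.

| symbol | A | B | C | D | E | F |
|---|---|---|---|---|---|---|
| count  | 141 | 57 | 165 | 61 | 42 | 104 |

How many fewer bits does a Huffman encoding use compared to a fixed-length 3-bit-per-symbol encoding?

Fixed-length: 3 bits × 570 symbols = 1710 bits.
Huffman merges:
merge E(42) and B(57): 99
merge D(61) and 99: 160
merge F(104) and A(141): 245
merge 160 and C(165): 325
merge 245 and 325: 570
Huffman total = 99 + 160 + 245 + 325 + 570 = 1399 bits.
Saving = 1710 − 1399 = 311 bits.

311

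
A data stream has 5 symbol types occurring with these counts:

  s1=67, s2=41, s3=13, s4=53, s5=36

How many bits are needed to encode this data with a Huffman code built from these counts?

Merge the two smallest weights repeatedly:
merge s3(13) and s5(36): 49
merge s2(41) and 49: 90
merge s4(53) and s1(67): 120
merge 90 and 120: 210
Each symbol's bit-cost is frequency × depth; summing gives 469 bits (equivalently 49 + 90 + 120 + 210).

469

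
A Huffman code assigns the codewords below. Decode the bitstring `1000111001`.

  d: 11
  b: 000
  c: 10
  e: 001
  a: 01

Read left to right; each codeword is recognised as soon as it completes (prefix code):
  10→c | 001→e | 11→d | 001→e
Decoded message: cede

cede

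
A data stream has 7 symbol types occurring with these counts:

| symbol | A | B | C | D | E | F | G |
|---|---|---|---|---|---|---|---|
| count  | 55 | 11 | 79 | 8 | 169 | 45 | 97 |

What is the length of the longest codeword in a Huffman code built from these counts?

Merge the two lowest-weight nodes at each step:
merge D(8) and B(11): 19
merge 19 and F(45): 64
merge A(55) and 64: 119
merge C(79) and G(97): 176
merge 119 and E(169): 288
merge 176 and 288: 464
The first pair merged (D, B) ends up deepest, at depth 5.

5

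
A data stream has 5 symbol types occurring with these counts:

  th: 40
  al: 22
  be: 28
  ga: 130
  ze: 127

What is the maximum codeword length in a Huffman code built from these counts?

4

Merge the two lowest-weight nodes at each step:
merge al(22) and be(28): 50
merge th(40) and 50: 90
merge 90 and ze(127): 217
merge ga(130) and 217: 347
The rarest symbols sit at the bottom; the longest codeword is 4 bits.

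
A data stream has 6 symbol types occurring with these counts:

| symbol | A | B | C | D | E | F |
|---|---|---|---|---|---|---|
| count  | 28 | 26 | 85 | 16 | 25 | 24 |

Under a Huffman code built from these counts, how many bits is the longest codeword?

4

Merge the two lowest-weight nodes at each step:
combine D(16), F(24) → 40
combine E(25), B(26) → 51
combine A(28), 40 → 68
combine 51, 68 → 119
combine C(85), 119 → 204
The first pair merged (D, F) ends up deepest, at depth 4.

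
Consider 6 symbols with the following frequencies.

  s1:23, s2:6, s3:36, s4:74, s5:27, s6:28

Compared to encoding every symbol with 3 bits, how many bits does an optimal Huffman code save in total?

119

Fixed-length: 3 bits × 194 symbols = 582 bits.
Huffman merges:
merge s2(6) and s1(23): 29
merge s5(27) and s6(28): 55
merge 29 and s3(36): 65
merge 55 and 65: 120
merge s4(74) and 120: 194
Huffman total = 29 + 55 + 65 + 120 + 194 = 463 bits.
Saving = 582 − 463 = 119 bits.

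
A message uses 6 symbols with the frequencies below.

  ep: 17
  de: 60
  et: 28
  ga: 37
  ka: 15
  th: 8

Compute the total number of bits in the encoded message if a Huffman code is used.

393

Build the Huffman tree bottom-up:
combine th(8), ka(15) → 23
combine ep(17), 23 → 40
combine et(28), ga(37) → 65
combine 40, de(60) → 100
combine 65, 100 → 165
Total encoded bits = sum of merged weights = 23 + 40 + 65 + 100 + 165 = 393.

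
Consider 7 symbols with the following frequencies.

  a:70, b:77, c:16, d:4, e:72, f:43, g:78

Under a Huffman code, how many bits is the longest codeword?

5

Merge the two lowest-weight nodes at each step:
combine d(4), c(16) → 20
combine 20, f(43) → 63
combine 63, a(70) → 133
combine e(72), b(77) → 149
combine g(78), 133 → 211
combine 149, 211 → 360
The first pair merged (d, c) ends up deepest, at depth 5.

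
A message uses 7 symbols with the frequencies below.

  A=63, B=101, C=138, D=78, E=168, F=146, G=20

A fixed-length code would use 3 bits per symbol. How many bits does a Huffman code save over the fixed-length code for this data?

Fixed-length: 3 bits × 714 symbols = 2142 bits.
Huffman merges:
G(20) + A(63) → 83
D(78) + 83 → 161
B(101) + C(138) → 239
F(146) + 161 → 307
E(168) + 239 → 407
307 + 407 → 714
Huffman total = 83 + 161 + 239 + 307 + 407 + 714 = 1911 bits.
Saving = 2142 − 1911 = 231 bits.

231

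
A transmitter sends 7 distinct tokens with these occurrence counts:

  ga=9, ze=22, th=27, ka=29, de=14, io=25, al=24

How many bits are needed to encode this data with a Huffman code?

417

Build the Huffman tree bottom-up:
ga(9) + de(14) → 23
ze(22) + 23 → 45
al(24) + io(25) → 49
th(27) + ka(29) → 56
45 + 49 → 94
56 + 94 → 150
Total encoded bits = sum of merged weights = 23 + 45 + 49 + 56 + 94 + 150 = 417.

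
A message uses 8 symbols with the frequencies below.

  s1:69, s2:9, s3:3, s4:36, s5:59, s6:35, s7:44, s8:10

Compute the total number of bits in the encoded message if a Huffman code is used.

Greedily combine the two least-frequent nodes:
s3(3) + s2(9) → 12
s8(10) + 12 → 22
22 + s6(35) → 57
s4(36) + s7(44) → 80
57 + s5(59) → 116
s1(69) + 80 → 149
116 + 149 → 265
Total encoded bits = sum of merged weights = 12 + 22 + 57 + 80 + 116 + 149 + 265 = 701.

701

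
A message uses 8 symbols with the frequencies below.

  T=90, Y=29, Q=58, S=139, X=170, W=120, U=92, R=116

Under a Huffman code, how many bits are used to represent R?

3

Build the tree from the bottom:
combine Y(29), Q(58) → 87
combine 87, T(90) → 177
combine U(92), R(116) → 208
combine W(120), S(139) → 259
combine X(170), 177 → 347
combine 208, 259 → 467
combine 347, 467 → 814
The subtree containing R is merged 3 times, so code length = 3.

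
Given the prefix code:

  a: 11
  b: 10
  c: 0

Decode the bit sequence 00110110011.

ccacacca

Read left to right; each codeword is recognised as soon as it completes (prefix code):
  0→c | 0→c | 11→a | 0→c | 11→a | 0→c | 0→c | 11→a
Decoded message: ccacacca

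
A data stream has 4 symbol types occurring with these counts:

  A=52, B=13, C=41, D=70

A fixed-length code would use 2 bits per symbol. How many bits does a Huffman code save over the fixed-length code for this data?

16

Fixed-length: 2 bits × 176 symbols = 352 bits.
Huffman merges:
merge B(13) and C(41): 54
merge A(52) and 54: 106
merge D(70) and 106: 176
Huffman total = 54 + 106 + 176 = 336 bits.
Saving = 352 − 336 = 16 bits.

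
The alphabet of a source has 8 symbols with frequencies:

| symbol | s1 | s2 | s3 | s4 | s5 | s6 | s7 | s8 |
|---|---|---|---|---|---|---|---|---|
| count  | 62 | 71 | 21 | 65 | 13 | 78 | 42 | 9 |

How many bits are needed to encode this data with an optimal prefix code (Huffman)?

Merge the two smallest weights repeatedly:
merge s8(9) and s5(13): 22
merge s3(21) and 22: 43
merge s7(42) and 43: 85
merge s1(62) and s4(65): 127
merge s2(71) and s6(78): 149
merge 85 and 127: 212
merge 149 and 212: 361
Each symbol's bit-cost is frequency × depth; summing gives 999 bits (equivalently 22 + 43 + 85 + 127 + 149 + 212 + 361).

999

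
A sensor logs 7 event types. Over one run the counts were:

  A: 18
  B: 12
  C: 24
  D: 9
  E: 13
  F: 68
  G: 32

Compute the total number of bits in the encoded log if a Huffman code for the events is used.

Merge the two smallest weights repeatedly:
D(9) + B(12) → 21
E(13) + A(18) → 31
21 + C(24) → 45
31 + G(32) → 63
45 + 63 → 108
F(68) + 108 → 176
The encoded length is the sum of every internal node's weight: 21 + 31 + 45 + 63 + 108 + 176 = 444 bits.

444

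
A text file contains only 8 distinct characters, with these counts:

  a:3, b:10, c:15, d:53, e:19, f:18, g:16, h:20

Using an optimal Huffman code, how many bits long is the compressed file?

422

Greedily combine the two least-frequent nodes:
combine a(3), b(10) → 13
combine 13, c(15) → 28
combine g(16), f(18) → 34
combine e(19), h(20) → 39
combine 28, 34 → 62
combine 39, d(53) → 92
combine 62, 92 → 154
Total encoded bits = sum of merged weights = 13 + 28 + 34 + 39 + 62 + 92 + 154 = 422.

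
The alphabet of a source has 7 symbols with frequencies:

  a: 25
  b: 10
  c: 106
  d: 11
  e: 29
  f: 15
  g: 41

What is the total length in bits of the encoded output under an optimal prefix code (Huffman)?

556

Merge the two smallest weights repeatedly:
combine b(10), d(11) → 21
combine f(15), 21 → 36
combine a(25), e(29) → 54
combine 36, g(41) → 77
combine 54, 77 → 131
combine c(106), 131 → 237
The encoded length is the sum of every internal node's weight: 21 + 36 + 54 + 77 + 131 + 237 = 556 bits.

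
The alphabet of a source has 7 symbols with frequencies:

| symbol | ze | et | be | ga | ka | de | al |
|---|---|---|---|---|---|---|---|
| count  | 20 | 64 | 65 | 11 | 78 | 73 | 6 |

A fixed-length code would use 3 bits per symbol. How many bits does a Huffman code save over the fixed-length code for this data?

Fixed-length: 3 bits × 317 symbols = 951 bits.
Huffman merges:
merge al(6) and ga(11): 17
merge 17 and ze(20): 37
merge 37 and et(64): 101
merge be(65) and de(73): 138
merge ka(78) and 101: 179
merge 138 and 179: 317
Huffman total = 17 + 37 + 101 + 138 + 179 + 317 = 789 bits.
Saving = 951 − 789 = 162 bits.

162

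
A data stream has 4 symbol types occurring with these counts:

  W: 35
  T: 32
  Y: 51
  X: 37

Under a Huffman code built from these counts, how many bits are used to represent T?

Repeatedly merge the two smallest:
merge T(32) and W(35): 67
merge X(37) and Y(51): 88
merge 67 and 88: 155
T's leaf is at depth 2, giving a 2-bit codeword.

2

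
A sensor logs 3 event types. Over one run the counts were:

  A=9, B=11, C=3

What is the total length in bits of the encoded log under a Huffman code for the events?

Greedily combine the two least-frequent nodes:
C(3) + A(9) → 12
B(11) + 12 → 23
The encoded length is the sum of every internal node's weight: 12 + 23 = 35 bits.

35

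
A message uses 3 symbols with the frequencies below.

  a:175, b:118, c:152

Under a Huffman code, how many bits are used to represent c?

2

Huffman merges, smallest pair first:
combine b(118), c(152) → 270
combine a(175), 270 → 445
c's leaf is at depth 2, giving a 2-bit codeword.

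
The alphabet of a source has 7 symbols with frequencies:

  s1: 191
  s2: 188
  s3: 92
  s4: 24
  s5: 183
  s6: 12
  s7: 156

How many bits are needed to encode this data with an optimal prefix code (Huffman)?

Build the Huffman tree bottom-up:
s6(12) + s4(24) → 36
36 + s3(92) → 128
128 + s7(156) → 284
s5(183) + s2(188) → 371
s1(191) + 284 → 475
371 + 475 → 846
Each symbol's bit-cost is frequency × depth; summing gives 2140 bits (equivalently 36 + 128 + 284 + 371 + 475 + 846).

2140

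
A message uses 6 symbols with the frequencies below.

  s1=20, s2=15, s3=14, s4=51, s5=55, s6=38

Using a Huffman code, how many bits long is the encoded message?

Build the Huffman tree bottom-up:
merge s3(14) and s2(15): 29
merge s1(20) and 29: 49
merge s6(38) and 49: 87
merge s4(51) and s5(55): 106
merge 87 and 106: 193
Total encoded bits = sum of merged weights = 29 + 49 + 87 + 106 + 193 = 464.

464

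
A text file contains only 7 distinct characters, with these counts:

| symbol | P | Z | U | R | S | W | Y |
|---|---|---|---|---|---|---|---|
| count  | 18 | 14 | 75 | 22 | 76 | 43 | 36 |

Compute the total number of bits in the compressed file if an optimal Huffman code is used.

Merge the two smallest weights repeatedly:
merge Z(14) and P(18): 32
merge R(22) and 32: 54
merge Y(36) and W(43): 79
merge 54 and U(75): 129
merge S(76) and 79: 155
merge 129 and 155: 284
Total encoded bits = sum of merged weights = 32 + 54 + 79 + 129 + 155 + 284 = 733.

733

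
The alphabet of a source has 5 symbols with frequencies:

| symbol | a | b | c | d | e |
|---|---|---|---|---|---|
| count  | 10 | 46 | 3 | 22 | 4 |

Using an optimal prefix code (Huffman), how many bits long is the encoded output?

148

Build the Huffman tree bottom-up:
combine c(3), e(4) → 7
combine 7, a(10) → 17
combine 17, d(22) → 39
combine 39, b(46) → 85
The encoded length is the sum of every internal node's weight: 7 + 17 + 39 + 85 = 148 bits.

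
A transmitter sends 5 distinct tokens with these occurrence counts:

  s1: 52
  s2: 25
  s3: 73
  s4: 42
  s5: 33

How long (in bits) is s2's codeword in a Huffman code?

Repeatedly merge the two smallest:
s2(25) + s5(33) → 58
s4(42) + s1(52) → 94
58 + s3(73) → 131
94 + 131 → 225
The subtree containing s2 is merged 3 times, so code length = 3.

3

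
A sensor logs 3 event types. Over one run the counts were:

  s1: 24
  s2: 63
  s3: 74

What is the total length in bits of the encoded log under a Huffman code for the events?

Merge the two smallest weights repeatedly:
combine s1(24), s2(63) → 87
combine s3(74), 87 → 161
Total encoded bits = sum of merged weights = 87 + 161 = 248.

248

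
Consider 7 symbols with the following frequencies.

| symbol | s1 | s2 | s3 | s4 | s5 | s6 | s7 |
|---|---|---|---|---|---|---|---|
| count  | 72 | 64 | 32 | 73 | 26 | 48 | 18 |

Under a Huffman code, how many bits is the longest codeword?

Merge the two lowest-weight nodes at each step:
merge s7(18) and s5(26): 44
merge s3(32) and 44: 76
merge s6(48) and s2(64): 112
merge s1(72) and s4(73): 145
merge 76 and 112: 188
merge 145 and 188: 333
The first pair merged (s7, s5) ends up deepest, at depth 4.

4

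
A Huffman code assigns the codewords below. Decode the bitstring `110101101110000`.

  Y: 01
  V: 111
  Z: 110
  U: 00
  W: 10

ZWZVUU

Read left to right; each codeword is recognised as soon as it completes (prefix code):
  110→Z | 10→W | 110→Z | 111→V | 00→U | 00→U
Decoded message: ZWZVUU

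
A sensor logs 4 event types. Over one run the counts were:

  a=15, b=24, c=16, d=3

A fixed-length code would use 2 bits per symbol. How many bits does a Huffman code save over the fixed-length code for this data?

6

Fixed-length: 2 bits × 58 symbols = 116 bits.
Huffman merges:
d(3) + a(15) → 18
c(16) + 18 → 34
b(24) + 34 → 58
Huffman total = 18 + 34 + 58 = 110 bits.
Saving = 116 − 110 = 6 bits.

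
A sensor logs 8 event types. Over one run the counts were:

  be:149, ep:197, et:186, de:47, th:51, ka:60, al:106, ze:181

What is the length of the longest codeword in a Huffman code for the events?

Merge the two lowest-weight nodes at each step:
merge de(47) and th(51): 98
merge ka(60) and 98: 158
merge al(106) and be(149): 255
merge 158 and ze(181): 339
merge et(186) and ep(197): 383
merge 255 and 339: 594
merge 383 and 594: 977
The first pair merged (de, th) ends up deepest, at depth 5.

5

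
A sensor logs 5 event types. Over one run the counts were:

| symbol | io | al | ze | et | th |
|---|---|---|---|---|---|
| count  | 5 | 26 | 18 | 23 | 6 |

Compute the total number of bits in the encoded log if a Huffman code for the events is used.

167

Merge the two smallest weights repeatedly:
merge io(5) and th(6): 11
merge 11 and ze(18): 29
merge et(23) and al(26): 49
merge 29 and 49: 78
Total encoded bits = sum of merged weights = 11 + 29 + 49 + 78 = 167.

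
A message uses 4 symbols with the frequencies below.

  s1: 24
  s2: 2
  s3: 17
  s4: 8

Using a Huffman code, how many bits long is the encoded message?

Merge the two smallest weights repeatedly:
combine s2(2), s4(8) → 10
combine 10, s3(17) → 27
combine s1(24), 27 → 51
Total encoded bits = sum of merged weights = 10 + 27 + 51 = 88.

88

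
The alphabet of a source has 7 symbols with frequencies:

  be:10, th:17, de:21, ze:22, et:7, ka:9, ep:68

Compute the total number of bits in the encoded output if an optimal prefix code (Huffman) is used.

368

Merge the two smallest weights repeatedly:
combine et(7), ka(9) → 16
combine be(10), 16 → 26
combine th(17), de(21) → 38
combine ze(22), 26 → 48
combine 38, 48 → 86
combine ep(68), 86 → 154
Each symbol's bit-cost is frequency × depth; summing gives 368 bits (equivalently 16 + 26 + 38 + 48 + 86 + 154).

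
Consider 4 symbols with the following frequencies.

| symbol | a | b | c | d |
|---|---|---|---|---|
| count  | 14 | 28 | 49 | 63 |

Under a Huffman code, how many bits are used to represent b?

Repeatedly merge the two smallest:
a(14) + b(28) → 42
42 + c(49) → 91
d(63) + 91 → 154
b sits 3 levels below the root, so its codeword is 3 bits.

3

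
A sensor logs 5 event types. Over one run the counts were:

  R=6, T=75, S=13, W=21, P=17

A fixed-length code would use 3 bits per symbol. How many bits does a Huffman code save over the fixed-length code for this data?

152

Fixed-length: 3 bits × 132 symbols = 396 bits.
Huffman merges:
R(6) + S(13) → 19
P(17) + 19 → 36
W(21) + 36 → 57
57 + T(75) → 132
Huffman total = 19 + 36 + 57 + 132 = 244 bits.
Saving = 396 − 244 = 152 bits.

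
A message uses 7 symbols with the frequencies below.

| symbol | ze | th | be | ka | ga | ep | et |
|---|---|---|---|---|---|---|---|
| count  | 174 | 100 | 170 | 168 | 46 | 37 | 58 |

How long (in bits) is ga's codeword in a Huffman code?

Repeatedly merge the two smallest:
ep(37) + ga(46) → 83
et(58) + 83 → 141
th(100) + 141 → 241
ka(168) + be(170) → 338
ze(174) + 241 → 415
338 + 415 → 753
The subtree containing ga is merged 5 times, so code length = 5.

5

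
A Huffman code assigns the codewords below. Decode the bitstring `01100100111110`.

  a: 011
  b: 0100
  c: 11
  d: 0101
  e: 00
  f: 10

Read left to right; each codeword is recognised as soon as it completes (prefix code):
  011→a | 00→e | 10→f | 011→a | 11→c | 10→f
Decoded message: aefacf

aefacf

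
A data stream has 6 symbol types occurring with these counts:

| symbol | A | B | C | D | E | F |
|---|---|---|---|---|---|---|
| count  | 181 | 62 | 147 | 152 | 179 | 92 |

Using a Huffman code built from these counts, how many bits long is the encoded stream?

Greedily combine the two least-frequent nodes:
combine B(62), F(92) → 154
combine C(147), D(152) → 299
combine 154, E(179) → 333
combine A(181), 299 → 480
combine 333, 480 → 813
Total encoded bits = sum of merged weights = 154 + 299 + 333 + 480 + 813 = 2079.

2079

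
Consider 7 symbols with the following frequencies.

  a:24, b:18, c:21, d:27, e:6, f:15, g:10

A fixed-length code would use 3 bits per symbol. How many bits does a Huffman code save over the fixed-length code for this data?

35

Fixed-length: 3 bits × 121 symbols = 363 bits.
Huffman merges:
combine e(6), g(10) → 16
combine f(15), 16 → 31
combine b(18), c(21) → 39
combine a(24), d(27) → 51
combine 31, 39 → 70
combine 51, 70 → 121
Huffman total = 16 + 31 + 39 + 51 + 70 + 121 = 328 bits.
Saving = 363 − 328 = 35 bits.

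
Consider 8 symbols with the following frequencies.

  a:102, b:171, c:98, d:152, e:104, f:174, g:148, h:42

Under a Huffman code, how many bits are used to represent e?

3

Repeatedly merge the two smallest:
h(42) + c(98) → 140
a(102) + e(104) → 206
140 + g(148) → 288
d(152) + b(171) → 323
f(174) + 206 → 380
288 + 323 → 611
380 + 611 → 991
e's leaf is at depth 3, giving a 3-bit codeword.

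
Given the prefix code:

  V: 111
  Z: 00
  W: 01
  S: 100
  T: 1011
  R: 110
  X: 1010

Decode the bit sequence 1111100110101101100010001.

VRWXRRZSW

Read left to right; each codeword is recognised as soon as it completes (prefix code):
  111→V | 110→R | 01→W | 1010→X | 110→R | 110→R | 00→Z | 100→S | 01→W
Decoded message: VRWXRRZSW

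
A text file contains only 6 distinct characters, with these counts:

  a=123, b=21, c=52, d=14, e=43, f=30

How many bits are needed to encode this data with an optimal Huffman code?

638

Build the Huffman tree bottom-up:
combine d(14), b(21) → 35
combine f(30), 35 → 65
combine e(43), c(52) → 95
combine 65, 95 → 160
combine a(123), 160 → 283
The encoded length is the sum of every internal node's weight: 35 + 65 + 95 + 160 + 283 = 638 bits.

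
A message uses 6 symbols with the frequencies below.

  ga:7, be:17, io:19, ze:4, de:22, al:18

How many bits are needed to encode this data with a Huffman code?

Build the Huffman tree bottom-up:
combine ze(4), ga(7) → 11
combine 11, be(17) → 28
combine al(18), io(19) → 37
combine de(22), 28 → 50
combine 37, 50 → 87
Total encoded bits = sum of merged weights = 11 + 28 + 37 + 50 + 87 = 213.

213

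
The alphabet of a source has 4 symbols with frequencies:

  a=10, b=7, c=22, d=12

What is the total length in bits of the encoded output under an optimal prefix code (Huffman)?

Merge the two smallest weights repeatedly:
combine b(7), a(10) → 17
combine d(12), 17 → 29
combine c(22), 29 → 51
The encoded length is the sum of every internal node's weight: 17 + 29 + 51 = 97 bits.

97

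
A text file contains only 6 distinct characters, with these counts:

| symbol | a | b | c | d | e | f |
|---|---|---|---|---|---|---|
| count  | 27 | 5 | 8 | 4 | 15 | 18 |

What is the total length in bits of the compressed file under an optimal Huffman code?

Merge the two smallest weights repeatedly:
merge d(4) and b(5): 9
merge c(8) and 9: 17
merge e(15) and 17: 32
merge f(18) and a(27): 45
merge 32 and 45: 77
Total encoded bits = sum of merged weights = 9 + 17 + 32 + 45 + 77 = 180.

180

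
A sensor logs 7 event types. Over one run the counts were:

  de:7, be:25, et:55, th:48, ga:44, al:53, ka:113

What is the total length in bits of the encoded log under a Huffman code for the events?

899

Greedily combine the two least-frequent nodes:
combine de(7), be(25) → 32
combine 32, ga(44) → 76
combine th(48), al(53) → 101
combine et(55), 76 → 131
combine 101, ka(113) → 214
combine 131, 214 → 345
Each symbol's bit-cost is frequency × depth; summing gives 899 bits (equivalently 32 + 76 + 101 + 131 + 214 + 345).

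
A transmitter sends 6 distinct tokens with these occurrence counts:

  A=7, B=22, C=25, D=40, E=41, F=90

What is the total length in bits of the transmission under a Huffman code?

524

Build the Huffman tree bottom-up:
combine A(7), B(22) → 29
combine C(25), 29 → 54
combine D(40), E(41) → 81
combine 54, 81 → 135
combine F(90), 135 → 225
Total encoded bits = sum of merged weights = 29 + 54 + 81 + 135 + 225 = 524.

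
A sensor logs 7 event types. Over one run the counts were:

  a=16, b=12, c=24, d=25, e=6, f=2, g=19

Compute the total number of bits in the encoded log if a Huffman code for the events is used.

Merge the two smallest weights repeatedly:
merge f(2) and e(6): 8
merge 8 and b(12): 20
merge a(16) and g(19): 35
merge 20 and c(24): 44
merge d(25) and 35: 60
merge 44 and 60: 104
Each symbol's bit-cost is frequency × depth; summing gives 271 bits (equivalently 8 + 20 + 35 + 44 + 60 + 104).

271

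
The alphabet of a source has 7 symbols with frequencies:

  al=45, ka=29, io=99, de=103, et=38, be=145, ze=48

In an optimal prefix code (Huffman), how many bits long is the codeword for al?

4

Huffman merges, smallest pair first:
merge ka(29) and et(38): 67
merge al(45) and ze(48): 93
merge 67 and 93: 160
merge io(99) and de(103): 202
merge be(145) and 160: 305
merge 202 and 305: 507
al's leaf is at depth 4, giving a 4-bit codeword.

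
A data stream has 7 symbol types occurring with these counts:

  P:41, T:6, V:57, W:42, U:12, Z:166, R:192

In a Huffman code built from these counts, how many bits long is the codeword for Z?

Build the tree from the bottom:
T(6) + U(12) → 18
18 + P(41) → 59
W(42) + V(57) → 99
59 + 99 → 158
158 + Z(166) → 324
R(192) + 324 → 516
The subtree containing Z is merged 2 times, so code length = 2.

2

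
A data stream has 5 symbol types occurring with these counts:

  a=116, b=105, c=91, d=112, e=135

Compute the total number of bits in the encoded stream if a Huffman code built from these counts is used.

1314

Greedily combine the two least-frequent nodes:
combine c(91), b(105) → 196
combine d(112), a(116) → 228
combine e(135), 196 → 331
combine 228, 331 → 559
The encoded length is the sum of every internal node's weight: 196 + 228 + 331 + 559 = 1314 bits.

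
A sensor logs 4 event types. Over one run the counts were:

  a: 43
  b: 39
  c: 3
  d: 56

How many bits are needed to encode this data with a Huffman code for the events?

Greedily combine the two least-frequent nodes:
c(3) + b(39) → 42
42 + a(43) → 85
d(56) + 85 → 141
The encoded length is the sum of every internal node's weight: 42 + 85 + 141 = 268 bits.

268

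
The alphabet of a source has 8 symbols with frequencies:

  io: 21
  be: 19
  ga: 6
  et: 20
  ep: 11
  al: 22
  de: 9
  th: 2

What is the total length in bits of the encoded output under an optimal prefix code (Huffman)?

312

Build the Huffman tree bottom-up:
th(2) + ga(6) → 8
8 + de(9) → 17
ep(11) + 17 → 28
be(19) + et(20) → 39
io(21) + al(22) → 43
28 + 39 → 67
43 + 67 → 110
Each symbol's bit-cost is frequency × depth; summing gives 312 bits (equivalently 8 + 17 + 28 + 39 + 43 + 67 + 110).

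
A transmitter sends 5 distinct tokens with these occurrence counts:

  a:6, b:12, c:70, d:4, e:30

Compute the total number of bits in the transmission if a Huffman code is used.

Merge the two smallest weights repeatedly:
combine d(4), a(6) → 10
combine 10, b(12) → 22
combine 22, e(30) → 52
combine 52, c(70) → 122
The encoded length is the sum of every internal node's weight: 10 + 22 + 52 + 122 = 206 bits.

206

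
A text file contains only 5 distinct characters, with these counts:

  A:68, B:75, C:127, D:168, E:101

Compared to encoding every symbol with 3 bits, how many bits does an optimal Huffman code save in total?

396

Fixed-length: 3 bits × 539 symbols = 1617 bits.
Huffman merges:
combine A(68), B(75) → 143
combine E(101), C(127) → 228
combine 143, D(168) → 311
combine 228, 311 → 539
Huffman total = 143 + 228 + 311 + 539 = 1221 bits.
Saving = 1617 − 1221 = 396 bits.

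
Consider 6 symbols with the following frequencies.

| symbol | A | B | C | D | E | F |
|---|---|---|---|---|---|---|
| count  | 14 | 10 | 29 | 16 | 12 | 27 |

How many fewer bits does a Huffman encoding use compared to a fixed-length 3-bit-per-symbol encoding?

56

Fixed-length: 3 bits × 108 symbols = 324 bits.
Huffman merges:
combine B(10), E(12) → 22
combine A(14), D(16) → 30
combine 22, F(27) → 49
combine C(29), 30 → 59
combine 49, 59 → 108
Huffman total = 22 + 30 + 49 + 59 + 108 = 268 bits.
Saving = 324 − 268 = 56 bits.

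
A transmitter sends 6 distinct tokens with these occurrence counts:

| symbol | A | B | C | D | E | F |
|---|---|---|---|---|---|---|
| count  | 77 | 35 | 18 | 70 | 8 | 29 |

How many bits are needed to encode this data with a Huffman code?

Build the Huffman tree bottom-up:
merge E(8) and C(18): 26
merge 26 and F(29): 55
merge B(35) and 55: 90
merge D(70) and A(77): 147
merge 90 and 147: 237
The encoded length is the sum of every internal node's weight: 26 + 55 + 90 + 147 + 237 = 555 bits.

555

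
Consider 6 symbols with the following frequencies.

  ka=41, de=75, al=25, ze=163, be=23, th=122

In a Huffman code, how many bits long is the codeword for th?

2

Huffman merges, smallest pair first:
combine be(23), al(25) → 48
combine ka(41), 48 → 89
combine de(75), 89 → 164
combine th(122), ze(163) → 285
combine 164, 285 → 449
The subtree containing th is merged 2 times, so code length = 2.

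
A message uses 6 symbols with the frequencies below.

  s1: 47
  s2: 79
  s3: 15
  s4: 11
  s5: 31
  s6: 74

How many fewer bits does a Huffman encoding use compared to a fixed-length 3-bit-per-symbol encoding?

Fixed-length: 3 bits × 257 symbols = 771 bits.
Huffman merges:
s4(11) + s3(15) → 26
26 + s5(31) → 57
s1(47) + 57 → 104
s6(74) + s2(79) → 153
104 + 153 → 257
Huffman total = 26 + 57 + 104 + 153 + 257 = 597 bits.
Saving = 771 − 597 = 174 bits.

174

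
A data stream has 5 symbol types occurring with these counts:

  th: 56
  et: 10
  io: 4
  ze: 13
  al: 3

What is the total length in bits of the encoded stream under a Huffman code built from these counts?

Greedily combine the two least-frequent nodes:
merge al(3) and io(4): 7
merge 7 and et(10): 17
merge ze(13) and 17: 30
merge 30 and th(56): 86
Total encoded bits = sum of merged weights = 7 + 17 + 30 + 86 = 140.

140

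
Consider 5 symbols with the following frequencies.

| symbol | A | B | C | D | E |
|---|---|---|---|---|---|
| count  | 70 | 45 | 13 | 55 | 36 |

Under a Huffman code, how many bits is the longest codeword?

Merge the two lowest-weight nodes at each step:
merge C(13) and E(36): 49
merge B(45) and 49: 94
merge D(55) and A(70): 125
merge 94 and 125: 219
The first pair merged (C, E) ends up deepest, at depth 3.

3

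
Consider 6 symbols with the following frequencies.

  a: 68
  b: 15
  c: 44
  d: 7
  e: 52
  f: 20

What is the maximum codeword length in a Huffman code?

Merge the two lowest-weight nodes at each step:
merge d(7) and b(15): 22
merge f(20) and 22: 42
merge 42 and c(44): 86
merge e(52) and a(68): 120
merge 86 and 120: 206
The first pair merged (d, b) ends up deepest, at depth 4.

4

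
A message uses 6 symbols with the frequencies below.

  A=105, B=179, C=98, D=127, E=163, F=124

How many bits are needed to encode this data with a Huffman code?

2046

Merge the two smallest weights repeatedly:
merge C(98) and A(105): 203
merge F(124) and D(127): 251
merge E(163) and B(179): 342
merge 203 and 251: 454
merge 342 and 454: 796
Total encoded bits = sum of merged weights = 203 + 251 + 342 + 454 + 796 = 2046.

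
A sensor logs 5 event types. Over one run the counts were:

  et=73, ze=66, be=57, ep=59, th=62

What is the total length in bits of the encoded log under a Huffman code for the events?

750

Build the Huffman tree bottom-up:
be(57) + ep(59) → 116
th(62) + ze(66) → 128
et(73) + 116 → 189
128 + 189 → 317
Total encoded bits = sum of merged weights = 116 + 128 + 189 + 317 = 750.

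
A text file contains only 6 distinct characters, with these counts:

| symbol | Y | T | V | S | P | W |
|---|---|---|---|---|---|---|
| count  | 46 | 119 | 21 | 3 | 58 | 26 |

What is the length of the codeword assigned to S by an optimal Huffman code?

5

Huffman merges, smallest pair first:
merge S(3) and V(21): 24
merge 24 and W(26): 50
merge Y(46) and 50: 96
merge P(58) and 96: 154
merge T(119) and 154: 273
The subtree containing S is merged 5 times, so code length = 5.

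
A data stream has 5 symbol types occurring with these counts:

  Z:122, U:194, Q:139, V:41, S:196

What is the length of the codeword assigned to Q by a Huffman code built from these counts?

2

Repeatedly merge the two smallest:
combine V(41), Z(122) → 163
combine Q(139), 163 → 302
combine U(194), S(196) → 390
combine 302, 390 → 692
The subtree containing Q is merged 2 times, so code length = 2.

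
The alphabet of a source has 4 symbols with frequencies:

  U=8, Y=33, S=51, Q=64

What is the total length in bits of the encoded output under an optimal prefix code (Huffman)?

289

Merge the two smallest weights repeatedly:
combine U(8), Y(33) → 41
combine 41, S(51) → 92
combine Q(64), 92 → 156
Total encoded bits = sum of merged weights = 41 + 92 + 156 = 289.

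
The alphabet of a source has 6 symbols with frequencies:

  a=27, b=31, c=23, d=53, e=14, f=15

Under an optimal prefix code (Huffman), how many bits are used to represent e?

Huffman merges, smallest pair first:
combine e(14), f(15) → 29
combine c(23), a(27) → 50
combine 29, b(31) → 60
combine 50, d(53) → 103
combine 60, 103 → 163
The subtree containing e is merged 3 times, so code length = 3.

3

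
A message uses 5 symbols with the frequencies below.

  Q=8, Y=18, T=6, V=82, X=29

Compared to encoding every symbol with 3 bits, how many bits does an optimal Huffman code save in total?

179

Fixed-length: 3 bits × 143 symbols = 429 bits.
Huffman merges:
T(6) + Q(8) → 14
14 + Y(18) → 32
X(29) + 32 → 61
61 + V(82) → 143
Huffman total = 14 + 32 + 61 + 143 = 250 bits.
Saving = 429 − 250 = 179 bits.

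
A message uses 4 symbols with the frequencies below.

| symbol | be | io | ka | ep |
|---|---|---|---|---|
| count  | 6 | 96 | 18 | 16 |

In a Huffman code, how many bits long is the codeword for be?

Repeatedly merge the two smallest:
be(6) + ep(16) → 22
ka(18) + 22 → 40
40 + io(96) → 136
be's leaf is at depth 3, giving a 3-bit codeword.

3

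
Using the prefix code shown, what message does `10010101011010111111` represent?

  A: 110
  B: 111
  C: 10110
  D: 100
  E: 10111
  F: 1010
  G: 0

DFCEB

Read left to right; each codeword is recognised as soon as it completes (prefix code):
  100→D | 1010→F | 10110→C | 10111→E | 111→B
Decoded message: DFCEB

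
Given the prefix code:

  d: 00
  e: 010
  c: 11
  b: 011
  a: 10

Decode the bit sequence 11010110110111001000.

Read left to right; each codeword is recognised as soon as it completes (prefix code):
  11→c | 010→e | 11→c | 011→b | 011→b | 10→a | 010→e | 00→d
Decoded message: cecbbaed

cecbbaed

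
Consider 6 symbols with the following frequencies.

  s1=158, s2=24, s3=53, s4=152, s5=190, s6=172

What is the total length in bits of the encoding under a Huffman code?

Merge the two smallest weights repeatedly:
combine s2(24), s3(53) → 77
combine 77, s4(152) → 229
combine s1(158), s6(172) → 330
combine s5(190), 229 → 419
combine 330, 419 → 749
Each symbol's bit-cost is frequency × depth; summing gives 1804 bits (equivalently 77 + 229 + 330 + 419 + 749).

1804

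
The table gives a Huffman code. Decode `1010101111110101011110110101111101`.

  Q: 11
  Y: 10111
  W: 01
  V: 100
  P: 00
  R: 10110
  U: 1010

UYQUYRYQW

Read left to right; each codeword is recognised as soon as it completes (prefix code):
  1010→U | 10111→Y | 11→Q | 1010→U | 10111→Y | 10110→R | 10111→Y | 11→Q | 01→W
Decoded message: UYQUYRYQW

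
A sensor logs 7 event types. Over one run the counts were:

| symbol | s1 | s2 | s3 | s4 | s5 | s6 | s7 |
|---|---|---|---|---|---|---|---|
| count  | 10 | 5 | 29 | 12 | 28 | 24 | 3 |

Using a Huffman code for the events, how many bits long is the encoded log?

Merge the two smallest weights repeatedly:
merge s7(3) and s2(5): 8
merge 8 and s1(10): 18
merge s4(12) and 18: 30
merge s6(24) and s5(28): 52
merge s3(29) and 30: 59
merge 52 and 59: 111
Each symbol's bit-cost is frequency × depth; summing gives 278 bits (equivalently 8 + 18 + 30 + 52 + 59 + 111).

278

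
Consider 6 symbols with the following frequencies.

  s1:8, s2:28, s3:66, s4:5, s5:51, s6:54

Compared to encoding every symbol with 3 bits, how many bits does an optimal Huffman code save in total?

158

Fixed-length: 3 bits × 212 symbols = 636 bits.
Huffman merges:
s4(5) + s1(8) → 13
13 + s2(28) → 41
41 + s5(51) → 92
s6(54) + s3(66) → 120
92 + 120 → 212
Huffman total = 13 + 41 + 92 + 120 + 212 = 478 bits.
Saving = 636 − 478 = 158 bits.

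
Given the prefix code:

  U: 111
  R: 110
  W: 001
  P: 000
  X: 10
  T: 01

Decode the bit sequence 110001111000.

Read left to right; each codeword is recognised as soon as it completes (prefix code):
  110→R | 001→W | 111→U | 000→P
Decoded message: RWUP

RWUP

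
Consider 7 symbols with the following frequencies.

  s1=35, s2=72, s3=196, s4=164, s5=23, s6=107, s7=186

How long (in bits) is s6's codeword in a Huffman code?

Build the tree from the bottom:
s5(23) + s1(35) → 58
58 + s2(72) → 130
s6(107) + 130 → 237
s4(164) + s7(186) → 350
s3(196) + 237 → 433
350 + 433 → 783
The subtree containing s6 is merged 3 times, so code length = 3.

3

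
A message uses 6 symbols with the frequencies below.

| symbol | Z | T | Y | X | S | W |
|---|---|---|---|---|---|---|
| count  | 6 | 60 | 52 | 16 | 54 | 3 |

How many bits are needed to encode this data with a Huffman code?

Greedily combine the two least-frequent nodes:
W(3) + Z(6) → 9
9 + X(16) → 25
25 + Y(52) → 77
S(54) + T(60) → 114
77 + 114 → 191
Each symbol's bit-cost is frequency × depth; summing gives 416 bits (equivalently 9 + 25 + 77 + 114 + 191).

416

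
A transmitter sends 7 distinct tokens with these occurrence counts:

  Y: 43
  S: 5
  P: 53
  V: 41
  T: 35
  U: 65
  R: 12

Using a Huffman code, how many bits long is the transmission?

661

Merge the two smallest weights repeatedly:
combine S(5), R(12) → 17
combine 17, T(35) → 52
combine V(41), Y(43) → 84
combine 52, P(53) → 105
combine U(65), 84 → 149
combine 105, 149 → 254
Each symbol's bit-cost is frequency × depth; summing gives 661 bits (equivalently 17 + 52 + 84 + 105 + 149 + 254).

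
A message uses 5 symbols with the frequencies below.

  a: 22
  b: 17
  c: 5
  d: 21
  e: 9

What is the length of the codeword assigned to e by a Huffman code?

Repeatedly merge the two smallest:
combine c(5), e(9) → 14
combine 14, b(17) → 31
combine d(21), a(22) → 43
combine 31, 43 → 74
e sits 3 levels below the root, so its codeword is 3 bits.

3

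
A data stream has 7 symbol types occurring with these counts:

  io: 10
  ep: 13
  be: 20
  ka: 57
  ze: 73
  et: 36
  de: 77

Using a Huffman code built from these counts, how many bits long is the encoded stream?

Merge the two smallest weights repeatedly:
merge io(10) and ep(13): 23
merge be(20) and 23: 43
merge et(36) and 43: 79
merge ka(57) and ze(73): 130
merge de(77) and 79: 156
merge 130 and 156: 286
Total encoded bits = sum of merged weights = 23 + 43 + 79 + 130 + 156 + 286 = 717.

717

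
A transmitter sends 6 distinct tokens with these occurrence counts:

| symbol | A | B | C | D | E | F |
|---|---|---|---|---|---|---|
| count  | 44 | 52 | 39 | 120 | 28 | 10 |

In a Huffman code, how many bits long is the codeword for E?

4

Build the tree from the bottom:
combine F(10), E(28) → 38
combine 38, C(39) → 77
combine A(44), B(52) → 96
combine 77, 96 → 173
combine D(120), 173 → 293
E sits 4 levels below the root, so its codeword is 4 bits.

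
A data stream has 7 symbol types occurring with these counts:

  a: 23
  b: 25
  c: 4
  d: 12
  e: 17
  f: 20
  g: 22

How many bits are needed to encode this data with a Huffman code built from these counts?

Build the Huffman tree bottom-up:
merge c(4) and d(12): 16
merge 16 and e(17): 33
merge f(20) and g(22): 42
merge a(23) and b(25): 48
merge 33 and 42: 75
merge 48 and 75: 123
Each symbol's bit-cost is frequency × depth; summing gives 337 bits (equivalently 16 + 33 + 42 + 48 + 75 + 123).

337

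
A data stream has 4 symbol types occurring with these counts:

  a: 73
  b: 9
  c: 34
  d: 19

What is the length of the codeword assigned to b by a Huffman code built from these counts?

3

Repeatedly merge the two smallest:
merge b(9) and d(19): 28
merge 28 and c(34): 62
merge 62 and a(73): 135
The subtree containing b is merged 3 times, so code length = 3.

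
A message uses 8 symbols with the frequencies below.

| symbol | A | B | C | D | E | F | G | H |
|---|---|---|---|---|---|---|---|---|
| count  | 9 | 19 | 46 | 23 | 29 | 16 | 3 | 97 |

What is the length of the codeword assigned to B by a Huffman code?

Repeatedly merge the two smallest:
combine G(3), A(9) → 12
combine 12, F(16) → 28
combine B(19), D(23) → 42
combine 28, E(29) → 57
combine 42, C(46) → 88
combine 57, 88 → 145
combine H(97), 145 → 242
The subtree containing B is merged 4 times, so code length = 4.

4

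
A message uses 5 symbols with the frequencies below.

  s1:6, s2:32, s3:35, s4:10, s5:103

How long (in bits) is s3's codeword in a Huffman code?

Huffman merges, smallest pair first:
combine s1(6), s4(10) → 16
combine 16, s2(32) → 48
combine s3(35), 48 → 83
combine 83, s5(103) → 186
The subtree containing s3 is merged 2 times, so code length = 2.

2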